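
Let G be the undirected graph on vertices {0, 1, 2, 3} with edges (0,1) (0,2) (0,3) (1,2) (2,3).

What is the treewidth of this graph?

2

A width-2 tree decomposition is:
Bags: B1 = {0, 1, 2}  B2 = {0, 2, 3}
Tree: B1–B2
Each bag holds 3 vertices, so the decomposition has width 2, which upper-bounds the treewidth. Conversely, {0, 1, 2} is a clique of size 3, and the vertices of any clique must share a bag in every tree decomposition; so some bag has ≥ 3 vertices and tw(G) ≥ 2. Therefore the treewidth is 2.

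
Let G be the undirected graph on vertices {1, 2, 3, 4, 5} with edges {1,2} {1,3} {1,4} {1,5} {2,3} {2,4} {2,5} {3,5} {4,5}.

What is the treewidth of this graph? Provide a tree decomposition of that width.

Treewidth 3.
Bags: B1 = {1, 2, 3, 5}  B2 = {1, 2, 4, 5}
Tree: B1–B2

Each bag holds 4 vertices, so the decomposition has width 3, which upper-bounds the treewidth. On the other hand G contains the 4-clique {1, 2, 3, 5}. A clique must lie in a single bag of any decomposition, so no decomposition can have width below 3. Hence tw(G) = 3 exactly.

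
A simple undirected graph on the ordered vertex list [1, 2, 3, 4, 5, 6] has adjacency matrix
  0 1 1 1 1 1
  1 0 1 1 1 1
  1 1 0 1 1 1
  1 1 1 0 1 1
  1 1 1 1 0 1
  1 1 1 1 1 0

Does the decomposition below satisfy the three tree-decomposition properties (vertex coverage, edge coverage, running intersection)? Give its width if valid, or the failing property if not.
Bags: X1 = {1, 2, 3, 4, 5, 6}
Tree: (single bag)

Vertex coverage: the bags together contain {1, 2, 3, 4, 5, 6}, the full vertex set. Edge coverage: each edge of G has both endpoints in at least one bag. Running intersection: for every vertex, the bags containing it form a connected subtree. All three properties hold, so this is a valid tree decomposition of width max|bag| − 1 = 5, and hence tw(G) ≤ 5.

Yes; width 5.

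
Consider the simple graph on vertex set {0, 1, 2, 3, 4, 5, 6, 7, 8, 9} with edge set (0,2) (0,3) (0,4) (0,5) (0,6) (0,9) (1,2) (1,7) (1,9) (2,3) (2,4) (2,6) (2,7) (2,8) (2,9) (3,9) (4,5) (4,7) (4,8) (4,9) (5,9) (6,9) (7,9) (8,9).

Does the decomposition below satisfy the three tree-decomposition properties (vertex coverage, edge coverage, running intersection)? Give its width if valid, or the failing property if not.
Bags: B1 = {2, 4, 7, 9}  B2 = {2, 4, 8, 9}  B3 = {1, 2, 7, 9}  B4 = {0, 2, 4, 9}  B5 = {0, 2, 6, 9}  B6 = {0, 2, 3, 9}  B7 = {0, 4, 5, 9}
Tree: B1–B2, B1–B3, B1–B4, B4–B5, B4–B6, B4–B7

Vertex coverage: the bags together contain {0, 1, 2, 3, 4, 5, 6, 7, 8, 9}, the full vertex set. Edge coverage: each edge of G has both endpoints in at least one bag. Running intersection: for every vertex, the bags containing it form a connected subtree. All three properties hold, so this is a valid tree decomposition of width max|bag| − 1 = 3, and hence tw(G) ≤ 3.

Yes; width 3.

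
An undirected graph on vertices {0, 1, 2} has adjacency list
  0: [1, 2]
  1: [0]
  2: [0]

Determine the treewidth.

A width-1 tree decomposition is:
Bags: B1 = {0, 2}  B2 = {0, 1}
Tree: B1–B2
Each bag holds 2 vertices, so the decomposition has width 1, which upper-bounds the treewidth. Since G has at least one edge (e.g. 2–0), it is not an edgeless graph, so tw(G) ≥ 1. Combining the bounds, tw(G) = 1.

1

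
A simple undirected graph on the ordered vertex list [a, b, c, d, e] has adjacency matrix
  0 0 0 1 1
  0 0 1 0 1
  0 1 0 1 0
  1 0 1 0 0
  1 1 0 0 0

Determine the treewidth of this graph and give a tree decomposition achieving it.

The largest bag has 3 vertices, giving width 2; this decomposition certifies tw(G) ≤ 2. The edges d–c–b–e–a–d form a cycle, so G is not a tree and its treewidth is at least 2. Therefore the treewidth is 2.

Treewidth 2.
One optimal decomposition is:
Bags: B1 = {b, c, d}  B2 = {b, d, e}  B3 = {a, d, e}
Tree: B1–B2, B2–B3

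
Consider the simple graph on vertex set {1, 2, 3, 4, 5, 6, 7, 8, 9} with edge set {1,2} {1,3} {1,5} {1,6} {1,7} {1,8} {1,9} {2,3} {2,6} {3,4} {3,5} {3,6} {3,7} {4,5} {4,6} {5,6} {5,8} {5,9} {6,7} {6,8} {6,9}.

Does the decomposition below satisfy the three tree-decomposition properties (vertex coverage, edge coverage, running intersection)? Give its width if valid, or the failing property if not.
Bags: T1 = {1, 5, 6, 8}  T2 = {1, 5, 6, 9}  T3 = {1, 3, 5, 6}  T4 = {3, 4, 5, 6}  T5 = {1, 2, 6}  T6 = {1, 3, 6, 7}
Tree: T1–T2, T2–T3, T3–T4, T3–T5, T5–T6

No — edge (3,2) lies in no bag.

A tree decomposition must satisfy three properties: every vertex lies in some bag; for every edge, both endpoints lie together in some bag; and for every vertex, the bags containing it form a connected subtree. Here edge (3,2) lies in no bag, so the decomposition is invalid.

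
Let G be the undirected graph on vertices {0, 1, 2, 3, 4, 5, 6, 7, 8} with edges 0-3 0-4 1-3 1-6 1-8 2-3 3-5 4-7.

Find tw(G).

A width-1 tree decomposition is:
Bags: B1 = {0, 4}  B2 = {0, 3}  B3 = {1, 3}  B4 = {1, 8}  B5 = {1, 6}  B6 = {3, 5}  B7 = {2, 3}  B8 = {4, 7}
Tree: B1–B2, B2–B3, B3–B4, B4–B5, B3–B6, B2–B7, B1–B8
Every bag has size at most 2, so the width is 2 − 1 = 1 and tw(G) ≤ 1. Since G has at least one edge (e.g. 4–0), it is not an edgeless graph, so tw(G) ≥ 1. The upper and lower bounds meet at 1, so that is the treewidth.

1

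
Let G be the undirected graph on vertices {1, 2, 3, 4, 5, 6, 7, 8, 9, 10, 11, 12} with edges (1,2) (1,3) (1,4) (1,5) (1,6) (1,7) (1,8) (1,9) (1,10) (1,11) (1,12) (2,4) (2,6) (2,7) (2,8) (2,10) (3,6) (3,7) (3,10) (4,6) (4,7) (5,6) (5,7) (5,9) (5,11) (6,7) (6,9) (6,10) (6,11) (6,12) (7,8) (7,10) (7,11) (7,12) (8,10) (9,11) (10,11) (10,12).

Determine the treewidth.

4

A width-4 tree decomposition is:
Bags: B1 = {1, 6, 7, 10, 11}  B2 = {1, 5, 6, 7, 11}  B3 = {1, 5, 6, 9, 11}  B4 = {1, 6, 7, 10, 12}  B5 = {1, 2, 6, 7, 10}  B6 = {1, 2, 7, 8, 10}  B7 = {1, 2, 4, 6, 7}  B8 = {1, 3, 6, 7, 10}
Tree: B1–B2, B2–B3, B1–B4, B1–B5, B5–B6, B5–B7, B1–B8
Every bag has size at most 5, so the width is 5 − 1 = 4 and tw(G) ≤ 4. For the lower bound, the 5 vertices {1, 2, 7, 8, 10} are pairwise adjacent, and any tree decomposition puts a clique entirely inside one bag — forcing width ≥ 4. Hence tw(G) = 4 exactly.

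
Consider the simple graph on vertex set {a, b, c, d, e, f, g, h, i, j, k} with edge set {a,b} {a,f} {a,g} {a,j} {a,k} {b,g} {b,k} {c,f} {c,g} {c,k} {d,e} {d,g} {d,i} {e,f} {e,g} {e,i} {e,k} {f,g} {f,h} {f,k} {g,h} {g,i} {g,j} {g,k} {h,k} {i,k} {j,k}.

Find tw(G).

3

A width-3 tree decomposition is:
Bags: B1 = {e, f, g, k}  B2 = {f, g, h, k}  B3 = {a, f, g, k}  B4 = {e, g, i, k}  B5 = {a, b, g, k}  B6 = {c, f, g, k}  B7 = {a, g, j, k}  B8 = {d, e, g, i}
Tree: B1–B2, B1–B3, B1–B4, B3–B5, B1–B6, B3–B7, B4–B8
Each bag holds 4 vertices, so the decomposition has width 3, which upper-bounds the treewidth. Conversely, {d, e, g, i} is a clique of size 4, and the vertices of any clique must share a bag in every tree decomposition; so some bag has ≥ 4 vertices and tw(G) ≥ 3. Combining the bounds, tw(G) = 3.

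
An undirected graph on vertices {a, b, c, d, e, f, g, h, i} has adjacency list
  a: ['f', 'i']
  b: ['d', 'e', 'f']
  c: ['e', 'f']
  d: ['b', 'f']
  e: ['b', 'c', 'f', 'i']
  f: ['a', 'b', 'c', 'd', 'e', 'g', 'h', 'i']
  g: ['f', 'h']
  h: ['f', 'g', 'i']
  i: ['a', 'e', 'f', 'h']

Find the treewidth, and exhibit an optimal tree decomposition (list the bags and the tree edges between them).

Each bag holds 3 vertices, so the decomposition has width 2, which upper-bounds the treewidth. For the lower bound, the 3 vertices {b, d, f} are pairwise adjacent, and any tree decomposition puts a clique entirely inside one bag — forcing width ≥ 2. Hence tw(G) = 2 exactly.

Treewidth 2.
Bags: B1 = {e, f, i}  B2 = {f, h, i}  B3 = {b, e, f}  B4 = {c, e, f}  B5 = {b, d, f}  B6 = {a, f, i}  B7 = {f, g, h}
Tree: B1–B2, B1–B3, B1–B4, B3–B5, B1–B6, B2–B7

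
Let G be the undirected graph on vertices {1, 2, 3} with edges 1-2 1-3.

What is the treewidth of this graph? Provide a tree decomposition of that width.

Treewidth 1.
Bags: B1 = {1, 2}  B2 = {1, 3}
Tree: B1–B2

The largest bag has 2 vertices, giving width 1; this decomposition certifies tw(G) ≤ 1. G has an edge, so its treewidth is at least 1. Combining the bounds, tw(G) = 1.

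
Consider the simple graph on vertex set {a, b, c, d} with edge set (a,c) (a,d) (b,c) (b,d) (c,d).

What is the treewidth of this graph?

A width-2 tree decomposition is:
Bags: B1 = {a, c, d}  B2 = {b, c, d}
Tree: B1–B2
Each bag holds 3 vertices, so the decomposition has width 2, which upper-bounds the treewidth. Conversely, {a, c, d} is a clique of size 3, and the vertices of any clique must share a bag in every tree decomposition; so some bag has ≥ 3 vertices and tw(G) ≥ 2. Combining the bounds, tw(G) = 2.

2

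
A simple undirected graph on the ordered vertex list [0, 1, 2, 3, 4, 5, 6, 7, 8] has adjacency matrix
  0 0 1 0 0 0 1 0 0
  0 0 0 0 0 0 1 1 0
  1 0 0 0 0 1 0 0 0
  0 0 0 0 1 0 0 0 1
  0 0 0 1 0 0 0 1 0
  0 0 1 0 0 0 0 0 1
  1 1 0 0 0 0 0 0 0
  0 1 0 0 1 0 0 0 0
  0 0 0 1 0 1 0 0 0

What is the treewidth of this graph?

2

A width-2 tree decomposition is:
Bags: B1 = {3, 4, 8}  B2 = {4, 5, 8}  B3 = {2, 4, 5}  B4 = {0, 2, 4}  B5 = {0, 4, 6}  B6 = {1, 4, 6}  B7 = {1, 4, 7}
Tree: B1–B2, B2–B3, B3–B4, B4–B5, B5–B6, B6–B7
The largest bag has 3 vertices, giving width 2; this decomposition certifies tw(G) ≤ 2. The edges 4–3–8–5–2–0–6–1–7–4 form a cycle, so G is not a tree and its treewidth is at least 2. Therefore the treewidth is 2.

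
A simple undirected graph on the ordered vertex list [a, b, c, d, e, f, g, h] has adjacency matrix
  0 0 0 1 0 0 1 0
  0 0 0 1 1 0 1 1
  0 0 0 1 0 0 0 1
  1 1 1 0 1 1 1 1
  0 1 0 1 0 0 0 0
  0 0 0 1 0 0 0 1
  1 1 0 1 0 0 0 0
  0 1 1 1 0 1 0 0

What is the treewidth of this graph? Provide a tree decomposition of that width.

Every bag has size at most 3, so the width is 3 − 1 = 2 and tw(G) ≤ 2. Conversely, {a, d, g} is a clique of size 3, and the vertices of any clique must share a bag in every tree decomposition; so some bag has ≥ 3 vertices and tw(G) ≥ 2. Hence tw(G) = 2 exactly.

Treewidth 2.
One such decomposition:
Bags: B1 = {b, d, g}  B2 = {a, d, g}  B3 = {b, d, h}  B4 = {d, f, h}  B5 = {c, d, h}  B6 = {b, d, e}
Tree: B1–B2, B1–B3, B3–B4, B4–B5, B1–B6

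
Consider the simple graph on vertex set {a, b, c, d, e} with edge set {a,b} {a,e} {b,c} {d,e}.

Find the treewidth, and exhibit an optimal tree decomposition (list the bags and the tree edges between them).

Treewidth 1.
One such decomposition:
Bags: B1 = {b, c}  B2 = {a, b}  B3 = {a, e}  B4 = {d, e}
Tree: B1–B2, B2–B3, B3–B4

The largest bag has 2 vertices, giving width 1; this decomposition certifies tw(G) ≤ 1. Since G has at least one edge (e.g. c–b), it is not an edgeless graph, so tw(G) ≥ 1. Combining the bounds, tw(G) = 1.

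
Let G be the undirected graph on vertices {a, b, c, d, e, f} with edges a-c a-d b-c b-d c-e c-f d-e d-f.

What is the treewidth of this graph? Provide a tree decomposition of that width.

The largest bag has 3 vertices, giving width 2; this decomposition certifies tw(G) ≤ 2. The edges c–f–d–a–c form a cycle, so G is not a tree and its treewidth is at least 2. Combining the bounds, tw(G) = 2.

Treewidth 2.
One such decomposition:
Bags: B1 = {c, d, f}  B2 = {a, c, d}  B3 = {c, d, e}  B4 = {b, c, d}
Tree: B1–B2, B2–B3, B3–B4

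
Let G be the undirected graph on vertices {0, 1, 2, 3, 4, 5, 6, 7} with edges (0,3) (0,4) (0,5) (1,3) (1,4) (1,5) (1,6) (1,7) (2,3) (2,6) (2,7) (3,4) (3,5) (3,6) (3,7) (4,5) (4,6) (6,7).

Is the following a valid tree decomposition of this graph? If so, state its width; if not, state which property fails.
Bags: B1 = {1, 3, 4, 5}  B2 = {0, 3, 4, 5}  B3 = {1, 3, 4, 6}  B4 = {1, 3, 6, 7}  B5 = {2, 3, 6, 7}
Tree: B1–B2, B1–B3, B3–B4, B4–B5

Checking the three conditions: (i) the bags cover all of {0, 1, 2, 3, 4, 5, 6, 7}; (ii) for each edge, some bag contains both endpoints; (iii) the bags containing any fixed vertex form a subtree. All hold, so the decomposition is valid with width 4 − 1 = 3.

Yes; width 3.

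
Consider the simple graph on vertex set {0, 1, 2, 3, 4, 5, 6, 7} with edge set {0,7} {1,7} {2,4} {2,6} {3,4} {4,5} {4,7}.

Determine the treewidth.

1

A width-1 tree decomposition is:
Bags: B1 = {3, 4}  B2 = {4, 7}  B3 = {0, 7}  B4 = {1, 7}  B5 = {4, 5}  B6 = {2, 4}  B7 = {2, 6}
Tree: B1–B2, B2–B3, B3–B4, B1–B5, B2–B6, B6–B7
Every bag has size at most 2, so the width is 2 − 1 = 1 and tw(G) ≤ 1. Any graph with an edge has treewidth ≥ 1, and G has the edge 3–4. The upper and lower bounds meet at 1, so that is the treewidth.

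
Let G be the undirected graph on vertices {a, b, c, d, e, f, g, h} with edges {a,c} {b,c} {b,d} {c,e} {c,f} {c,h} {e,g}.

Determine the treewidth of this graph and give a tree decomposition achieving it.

The largest bag has 2 vertices, giving width 1; this decomposition certifies tw(G) ≤ 1. G has an edge, so its treewidth is at least 1. The upper and lower bounds meet at 1, so that is the treewidth.

Treewidth 1.
Bags: B1 = {c, f}  B2 = {c, h}  B3 = {c, e}  B4 = {b, c}  B5 = {b, d}  B6 = {a, c}  B7 = {e, g}
Tree: B1–B2, B2–B3, B3–B4, B4–B5, B2–B6, B3–B7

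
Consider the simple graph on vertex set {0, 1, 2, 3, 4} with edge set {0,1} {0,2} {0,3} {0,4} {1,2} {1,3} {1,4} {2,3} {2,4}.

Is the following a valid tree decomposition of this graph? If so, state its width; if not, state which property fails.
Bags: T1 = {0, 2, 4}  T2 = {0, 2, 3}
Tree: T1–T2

A tree decomposition must satisfy three properties: every vertex lies in some bag; for every edge, both endpoints lie together in some bag; and for every vertex, the bags containing it form a connected subtree. Here vertex 1 appears in no bag, so the decomposition is invalid.

No — vertex 1 appears in no bag.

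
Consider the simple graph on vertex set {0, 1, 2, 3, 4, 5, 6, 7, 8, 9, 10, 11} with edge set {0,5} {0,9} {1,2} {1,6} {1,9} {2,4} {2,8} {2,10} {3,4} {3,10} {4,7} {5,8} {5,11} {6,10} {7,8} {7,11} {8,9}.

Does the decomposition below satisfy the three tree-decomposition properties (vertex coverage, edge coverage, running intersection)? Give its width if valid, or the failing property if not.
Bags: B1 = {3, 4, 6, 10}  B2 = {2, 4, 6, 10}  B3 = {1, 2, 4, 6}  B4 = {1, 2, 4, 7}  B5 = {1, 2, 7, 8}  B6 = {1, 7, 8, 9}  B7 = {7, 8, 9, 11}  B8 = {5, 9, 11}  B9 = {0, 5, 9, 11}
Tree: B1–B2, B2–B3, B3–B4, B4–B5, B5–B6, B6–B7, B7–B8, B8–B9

A tree decomposition must satisfy three properties: every vertex lies in some bag; for every edge, both endpoints lie together in some bag; and for every vertex, the bags containing it form a connected subtree. Here edge (8,5) lies in no bag, so the decomposition is invalid.

No — edge (8,5) lies in no bag.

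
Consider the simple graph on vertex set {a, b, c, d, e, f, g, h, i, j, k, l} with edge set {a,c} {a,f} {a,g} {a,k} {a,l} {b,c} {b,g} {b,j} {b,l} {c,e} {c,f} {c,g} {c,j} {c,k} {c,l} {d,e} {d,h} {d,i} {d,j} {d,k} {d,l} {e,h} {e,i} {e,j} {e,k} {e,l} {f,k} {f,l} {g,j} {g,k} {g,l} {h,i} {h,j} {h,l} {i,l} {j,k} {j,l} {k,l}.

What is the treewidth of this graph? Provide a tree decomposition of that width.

Treewidth 4.
One optimal decomposition is:
Bags: B1 = {c, g, j, k, l}  B2 = {a, c, g, k, l}  B3 = {b, c, g, j, l}  B4 = {c, e, j, k, l}  B5 = {d, e, j, k, l}  B6 = {a, c, f, k, l}  B7 = {d, e, h, j, l}  B8 = {d, e, h, i, l}
Tree: B1–B2, B1–B3, B1–B4, B4–B5, B2–B6, B5–B7, B7–B8

Each bag holds 5 vertices, so the decomposition has width 4, which upper-bounds the treewidth. Conversely, {d, e, h, j, l} is a clique of size 5, and the vertices of any clique must share a bag in every tree decomposition; so some bag has ≥ 5 vertices and tw(G) ≥ 4. Hence tw(G) = 4 exactly.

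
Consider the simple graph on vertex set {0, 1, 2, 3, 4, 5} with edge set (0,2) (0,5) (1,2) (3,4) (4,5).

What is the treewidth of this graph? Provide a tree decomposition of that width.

Treewidth 1.
Bags: B1 = {4, 5}  B2 = {0, 5}  B3 = {0, 2}  B4 = {3, 4}  B5 = {1, 2}
Tree: B1–B2, B2–B3, B1–B4, B3–B5

Every bag has size at most 2, so the width is 2 − 1 = 1 and tw(G) ≤ 1. Since G has at least one edge (e.g. 4–5), it is not an edgeless graph, so tw(G) ≥ 1. Combining the bounds, tw(G) = 1.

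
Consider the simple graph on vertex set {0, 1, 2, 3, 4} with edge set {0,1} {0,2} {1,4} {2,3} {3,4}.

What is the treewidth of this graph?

A width-2 tree decomposition is:
Bags: B1 = {0, 2, 3}  B2 = {0, 3, 4}  B3 = {0, 1, 4}
Tree: B1–B2, B2–B3
Each bag holds 3 vertices, so the decomposition has width 2, which upper-bounds the treewidth. The edges 0–2–3–4–1–0 form a cycle, so G is not a tree and its treewidth is at least 2. Therefore the treewidth is 2.

2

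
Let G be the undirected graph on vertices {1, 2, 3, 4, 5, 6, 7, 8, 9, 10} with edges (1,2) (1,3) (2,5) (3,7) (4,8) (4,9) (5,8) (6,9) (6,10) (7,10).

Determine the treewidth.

2

A width-2 tree decomposition is:
Bags: B1 = {1, 3, 7}  B2 = {1, 7, 10}  B3 = {1, 6, 10}  B4 = {1, 6, 9}  B5 = {1, 4, 9}  B6 = {1, 4, 8}  B7 = {1, 5, 8}  B8 = {1, 2, 5}
Tree: B1–B2, B2–B3, B3–B4, B4–B5, B5–B6, B6–B7, B7–B8
Every bag has size at most 3, so the width is 3 − 1 = 2 and tw(G) ≤ 2. Since 1–3–7–10–6–9–4–8–5–2–1 is a cycle in G, G is not acyclic. Forests are exactly the graphs of treewidth ≤ 1, so tw(G) ≥ 2. The upper and lower bounds meet at 2, so that is the treewidth.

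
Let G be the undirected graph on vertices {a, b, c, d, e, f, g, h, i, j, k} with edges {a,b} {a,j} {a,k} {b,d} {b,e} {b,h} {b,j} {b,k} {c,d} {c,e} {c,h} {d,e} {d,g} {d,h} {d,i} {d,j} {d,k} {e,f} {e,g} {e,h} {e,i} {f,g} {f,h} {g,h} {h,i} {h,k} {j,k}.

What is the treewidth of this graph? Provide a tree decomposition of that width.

The largest bag has 4 vertices, giving width 3; this decomposition certifies tw(G) ≤ 3. For the lower bound, the 4 vertices {b, d, j, k} are pairwise adjacent, and any tree decomposition puts a clique entirely inside one bag — forcing width ≥ 3. Combining the bounds, tw(G) = 3.

Treewidth 3.
Bags: B1 = {c, d, e, h}  B2 = {b, d, e, h}  B3 = {d, e, h, i}  B4 = {b, d, h, k}  B5 = {b, d, j, k}  B6 = {d, e, g, h}  B7 = {a, b, j, k}  B8 = {e, f, g, h}
Tree: B1–B2, B2–B3, B2–B4, B4–B5, B2–B6, B5–B7, B6–B8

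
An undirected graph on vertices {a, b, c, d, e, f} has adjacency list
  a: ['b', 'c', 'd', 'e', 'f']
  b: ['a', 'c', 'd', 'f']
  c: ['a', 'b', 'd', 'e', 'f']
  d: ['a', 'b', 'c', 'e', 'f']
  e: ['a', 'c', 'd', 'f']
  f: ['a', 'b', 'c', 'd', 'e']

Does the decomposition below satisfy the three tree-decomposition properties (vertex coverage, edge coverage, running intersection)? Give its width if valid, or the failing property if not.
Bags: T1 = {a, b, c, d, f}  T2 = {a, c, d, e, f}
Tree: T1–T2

Yes; width 4.

Checking the three conditions: (i) the bags cover all of {a, b, c, d, e, f}; (ii) for each edge, some bag contains both endpoints; (iii) the bags containing any fixed vertex form a subtree. All hold, so the decomposition is valid with width 5 − 1 = 4.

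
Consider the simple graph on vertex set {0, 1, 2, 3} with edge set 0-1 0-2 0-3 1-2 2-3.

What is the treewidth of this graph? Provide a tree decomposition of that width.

Every bag has size at most 3, so the width is 3 − 1 = 2 and tw(G) ≤ 2. Conversely, {0, 1, 2} is a clique of size 3, and the vertices of any clique must share a bag in every tree decomposition; so some bag has ≥ 3 vertices and tw(G) ≥ 2. Therefore the treewidth is 2.

Treewidth 2.
One optimal decomposition is:
Bags: B1 = {0, 1, 2}  B2 = {0, 2, 3}
Tree: B1–B2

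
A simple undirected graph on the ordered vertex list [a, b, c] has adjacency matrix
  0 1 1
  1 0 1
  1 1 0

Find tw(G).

A width-2 tree decomposition is:
Bags: B1 = {a, b, c}
Tree: (single bag)
With just one bag of size 3, the width is 3 − 1 = 2, so tw(G) ≤ 2. Conversely, {a, b, c} is a clique of size 3, and the vertices of any clique must share a bag in every tree decomposition; so some bag has ≥ 3 vertices and tw(G) ≥ 2. Hence tw(G) = 2 exactly.

2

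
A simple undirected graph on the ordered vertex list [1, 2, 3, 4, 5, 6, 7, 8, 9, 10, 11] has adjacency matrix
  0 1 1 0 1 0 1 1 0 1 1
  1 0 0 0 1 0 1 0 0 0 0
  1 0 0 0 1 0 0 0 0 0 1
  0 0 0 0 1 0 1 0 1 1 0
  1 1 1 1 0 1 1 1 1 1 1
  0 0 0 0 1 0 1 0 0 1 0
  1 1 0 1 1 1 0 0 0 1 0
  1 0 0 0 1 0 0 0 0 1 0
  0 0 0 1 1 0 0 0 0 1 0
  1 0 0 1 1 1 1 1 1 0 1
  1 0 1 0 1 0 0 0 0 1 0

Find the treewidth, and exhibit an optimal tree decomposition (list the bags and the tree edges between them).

The largest bag has 4 vertices, giving width 3; this decomposition certifies tw(G) ≤ 3. Conversely, {1, 5, 8, 10} is a clique of size 4, and the vertices of any clique must share a bag in every tree decomposition; so some bag has ≥ 4 vertices and tw(G) ≥ 3. Hence tw(G) = 3 exactly.

Treewidth 3.
One such decomposition:
Bags: B1 = {1, 5, 8, 10}  B2 = {1, 5, 7, 10}  B3 = {1, 5, 10, 11}  B4 = {1, 2, 5, 7}  B5 = {5, 6, 7, 10}  B6 = {4, 5, 7, 10}  B7 = {1, 3, 5, 11}  B8 = {4, 5, 9, 10}
Tree: B1–B2, B1–B3, B2–B4, B2–B5, B5–B6, B3–B7, B6–B8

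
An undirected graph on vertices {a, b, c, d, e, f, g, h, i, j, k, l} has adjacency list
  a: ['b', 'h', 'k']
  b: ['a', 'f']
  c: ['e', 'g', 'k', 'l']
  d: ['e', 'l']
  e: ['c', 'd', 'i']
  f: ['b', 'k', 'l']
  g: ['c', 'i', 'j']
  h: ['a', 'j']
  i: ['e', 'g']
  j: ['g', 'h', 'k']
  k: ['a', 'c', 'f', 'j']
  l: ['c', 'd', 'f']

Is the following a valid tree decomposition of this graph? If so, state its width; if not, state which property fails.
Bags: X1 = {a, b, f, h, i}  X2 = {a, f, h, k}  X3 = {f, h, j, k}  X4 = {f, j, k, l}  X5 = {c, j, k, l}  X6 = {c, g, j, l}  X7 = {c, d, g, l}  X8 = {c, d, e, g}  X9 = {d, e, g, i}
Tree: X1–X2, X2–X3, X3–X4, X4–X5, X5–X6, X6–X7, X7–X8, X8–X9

A tree decomposition must satisfy three properties: every vertex lies in some bag; for every edge, both endpoints lie together in some bag; and for every vertex, the bags containing it form a connected subtree. Here bags containing vertex i are not connected in the tree, so the decomposition is invalid.

No — bags containing vertex i are not connected in the tree.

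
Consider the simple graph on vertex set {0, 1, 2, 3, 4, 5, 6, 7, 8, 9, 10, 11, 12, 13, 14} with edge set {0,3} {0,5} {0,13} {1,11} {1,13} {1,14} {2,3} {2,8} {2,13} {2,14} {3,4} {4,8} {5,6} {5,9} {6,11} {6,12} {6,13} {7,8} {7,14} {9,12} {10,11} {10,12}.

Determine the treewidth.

A width-3 tree decomposition is:
Bags: B1 = {3, 4, 7, 8}  B2 = {2, 3, 7, 8}  B3 = {2, 3, 7, 14}  B4 = {0, 2, 3, 14}  B5 = {0, 2, 13, 14}  B6 = {0, 1, 13, 14}  B7 = {0, 1, 5, 13}  B8 = {1, 5, 6, 13}  B9 = {1, 5, 6, 11}  B10 = {5, 6, 9, 11}  B11 = {6, 9, 11, 12}  B12 = {9, 10, 11, 12}
Tree: B1–B2, B2–B3, B3–B4, B4–B5, B5–B6, B6–B7, B7–B8, B8–B9, B9–B10, B10–B11, B11–B12
Every bag has size at most 4, so the width is 4 − 1 = 3 and tw(G) ≤ 3. For the lower bound: the 4 vertex sets {4,7,8}, {3}, {2}, {0,1,13,14} are disjoint, each induces a connected subgraph, and every pair is joined by at least one edge of G. Contracting each set to a single vertex therefore yields K_{4} as a minor, and since treewidth is minor-monotone, tw(G) ≥ tw(K_{4}) = 3. Hence tw(G) = 3 exactly.

3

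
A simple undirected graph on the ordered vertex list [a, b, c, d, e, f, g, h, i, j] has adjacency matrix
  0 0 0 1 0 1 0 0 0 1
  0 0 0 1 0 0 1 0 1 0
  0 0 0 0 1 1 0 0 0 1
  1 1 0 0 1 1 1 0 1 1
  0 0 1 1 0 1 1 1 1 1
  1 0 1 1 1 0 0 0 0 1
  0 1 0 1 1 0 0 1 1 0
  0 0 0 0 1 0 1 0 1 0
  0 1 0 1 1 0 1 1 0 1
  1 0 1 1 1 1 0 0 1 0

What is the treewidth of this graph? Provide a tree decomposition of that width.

The largest bag has 4 vertices, giving width 3; this decomposition certifies tw(G) ≤ 3. For the lower bound, the 4 vertices {a, d, f, j} are pairwise adjacent, and any tree decomposition puts a clique entirely inside one bag — forcing width ≥ 3. The upper and lower bounds meet at 3, so that is the treewidth.

Treewidth 3.
One optimal decomposition is:
Bags: B1 = {d, e, i, j}  B2 = {d, e, g, i}  B3 = {d, e, f, j}  B4 = {c, e, f, j}  B5 = {a, d, f, j}  B6 = {e, g, h, i}  B7 = {b, d, g, i}
Tree: B1–B2, B1–B3, B3–B4, B3–B5, B2–B6, B2–B7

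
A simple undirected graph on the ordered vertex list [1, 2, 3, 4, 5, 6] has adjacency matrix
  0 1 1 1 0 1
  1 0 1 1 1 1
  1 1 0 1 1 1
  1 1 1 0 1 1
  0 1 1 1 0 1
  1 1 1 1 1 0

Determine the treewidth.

A width-4 tree decomposition is:
Bags: B1 = {2, 3, 4, 5, 6}  B2 = {1, 2, 3, 4, 6}
Tree: B1–B2
Every bag has size at most 5, so the width is 5 − 1 = 4 and tw(G) ≤ 4. On the other hand G contains the 5-clique {1, 2, 3, 4, 6}. A clique must lie in a single bag of any decomposition, so no decomposition can have width below 4. Therefore the treewidth is 4.

4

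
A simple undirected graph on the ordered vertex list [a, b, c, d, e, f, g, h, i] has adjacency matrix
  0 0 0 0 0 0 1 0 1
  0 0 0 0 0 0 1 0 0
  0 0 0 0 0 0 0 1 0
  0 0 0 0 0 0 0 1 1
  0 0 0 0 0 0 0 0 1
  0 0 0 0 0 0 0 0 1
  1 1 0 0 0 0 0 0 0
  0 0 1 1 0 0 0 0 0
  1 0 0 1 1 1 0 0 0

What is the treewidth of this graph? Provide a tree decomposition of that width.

Treewidth 1.
Bags: B1 = {d, h}  B2 = {d, i}  B3 = {c, h}  B4 = {e, i}  B5 = {a, i}  B6 = {a, g}  B7 = {f, i}  B8 = {b, g}
Tree: B1–B2, B1–B3, B2–B4, B2–B5, B5–B6, B5–B7, B6–B8

Each bag holds 2 vertices, so the decomposition has width 1, which upper-bounds the treewidth. G has an edge, so its treewidth is at least 1. Combining the bounds, tw(G) = 1.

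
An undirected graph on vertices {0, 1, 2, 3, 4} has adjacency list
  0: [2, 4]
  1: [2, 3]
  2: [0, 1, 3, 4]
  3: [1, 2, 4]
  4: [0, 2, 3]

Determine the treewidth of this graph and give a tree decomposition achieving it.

Treewidth 2.
One optimal decomposition is:
Bags: B1 = {1, 2, 3}  B2 = {2, 3, 4}  B3 = {0, 2, 4}
Tree: B1–B2, B2–B3

Every bag has size at most 3, so the width is 3 − 1 = 2 and tw(G) ≤ 2. On the other hand G contains the 3-clique {0, 2, 4}. A clique must lie in a single bag of any decomposition, so no decomposition can have width below 2. Combining the bounds, tw(G) = 2.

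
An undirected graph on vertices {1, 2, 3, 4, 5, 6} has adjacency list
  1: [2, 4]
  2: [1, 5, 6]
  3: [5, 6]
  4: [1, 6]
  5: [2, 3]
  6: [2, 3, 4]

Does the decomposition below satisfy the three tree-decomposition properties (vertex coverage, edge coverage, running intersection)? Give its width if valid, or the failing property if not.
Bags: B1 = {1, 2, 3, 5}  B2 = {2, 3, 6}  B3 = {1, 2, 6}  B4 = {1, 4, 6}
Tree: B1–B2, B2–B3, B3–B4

A tree decomposition must satisfy three properties: every vertex lies in some bag; for every edge, both endpoints lie together in some bag; and for every vertex, the bags containing it form a connected subtree. Here bags containing vertex 1 are not connected in the tree, so the decomposition is invalid.

No — bags containing vertex 1 are not connected in the tree.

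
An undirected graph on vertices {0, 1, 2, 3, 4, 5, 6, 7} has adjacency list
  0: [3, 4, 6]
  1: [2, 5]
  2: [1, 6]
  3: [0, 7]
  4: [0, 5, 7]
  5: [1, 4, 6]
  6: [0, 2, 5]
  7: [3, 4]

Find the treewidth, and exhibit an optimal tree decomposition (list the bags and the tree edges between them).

Treewidth 2.
One such decomposition:
Bags: B1 = {0, 3, 7}  B2 = {0, 4, 7}  B3 = {0, 4, 6}  B4 = {4, 5, 6}  B5 = {2, 5, 6}  B6 = {1, 2, 5}
Tree: B1–B2, B2–B3, B3–B4, B4–B5, B5–B6

Each bag holds 3 vertices, so the decomposition has width 2, which upper-bounds the treewidth. Since 3–7–4–0–3 is a cycle in G, G is not acyclic. Forests are exactly the graphs of treewidth ≤ 1, so tw(G) ≥ 2. Therefore the treewidth is 2.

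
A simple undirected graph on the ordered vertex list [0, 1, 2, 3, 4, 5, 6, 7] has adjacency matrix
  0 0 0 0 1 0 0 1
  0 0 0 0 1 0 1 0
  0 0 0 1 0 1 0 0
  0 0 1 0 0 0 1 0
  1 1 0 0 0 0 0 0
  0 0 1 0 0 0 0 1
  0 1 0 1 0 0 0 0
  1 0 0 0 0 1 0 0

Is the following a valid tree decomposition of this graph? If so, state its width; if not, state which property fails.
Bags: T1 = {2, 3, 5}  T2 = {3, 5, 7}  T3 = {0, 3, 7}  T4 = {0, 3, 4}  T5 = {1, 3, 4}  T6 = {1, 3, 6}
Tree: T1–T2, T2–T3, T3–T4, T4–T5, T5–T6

Yes; width 2.

Every vertex of G appears in some bag (union = {0, 1, 2, 3, 4, 5, 6, 7}); every edge is covered by a bag; and for each vertex v the set of bags containing v is connected in the bag tree. The decomposition is therefore valid. The largest bag has 3 vertices, so the width is 2.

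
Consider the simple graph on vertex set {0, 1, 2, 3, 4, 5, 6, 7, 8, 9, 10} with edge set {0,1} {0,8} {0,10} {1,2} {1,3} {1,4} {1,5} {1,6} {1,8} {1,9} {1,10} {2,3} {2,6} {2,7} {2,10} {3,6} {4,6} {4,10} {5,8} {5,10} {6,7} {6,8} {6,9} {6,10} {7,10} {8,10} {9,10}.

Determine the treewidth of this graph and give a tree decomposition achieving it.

Every bag has size at most 4, so the width is 4 − 1 = 3 and tw(G) ≤ 3. Conversely, {0, 1, 8, 10} is a clique of size 4, and the vertices of any clique must share a bag in every tree decomposition; so some bag has ≥ 4 vertices and tw(G) ≥ 3. Combining the bounds, tw(G) = 3.

Treewidth 3.
One such decomposition:
Bags: B1 = {1, 6, 8, 10}  B2 = {1, 2, 6, 10}  B3 = {1, 4, 6, 10}  B4 = {2, 6, 7, 10}  B5 = {1, 2, 3, 6}  B6 = {0, 1, 8, 10}  B7 = {1, 5, 8, 10}  B8 = {1, 6, 9, 10}
Tree: B1–B2, B1–B3, B2–B4, B2–B5, B1–B6, B1–B7, B1–B8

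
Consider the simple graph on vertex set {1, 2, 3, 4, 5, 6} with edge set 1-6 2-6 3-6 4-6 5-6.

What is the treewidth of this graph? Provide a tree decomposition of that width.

Treewidth 1.
One optimal decomposition is:
Bags: B1 = {3, 6}  B2 = {5, 6}  B3 = {2, 6}  B4 = {1, 6}  B5 = {4, 6}
Tree: B1–B2, B2–B3, B1–B4, B4–B5

Every bag has size at most 2, so the width is 2 − 1 = 1 and tw(G) ≤ 1. Since G has at least one edge (e.g. 3–6), it is not an edgeless graph, so tw(G) ≥ 1. Combining the bounds, tw(G) = 1.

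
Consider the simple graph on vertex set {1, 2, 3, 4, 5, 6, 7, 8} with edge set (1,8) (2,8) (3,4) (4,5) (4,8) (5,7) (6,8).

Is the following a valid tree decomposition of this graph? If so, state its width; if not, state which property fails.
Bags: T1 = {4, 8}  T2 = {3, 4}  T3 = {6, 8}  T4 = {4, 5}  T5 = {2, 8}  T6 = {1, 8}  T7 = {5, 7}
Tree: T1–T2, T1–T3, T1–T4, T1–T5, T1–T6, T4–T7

Vertex coverage: the bags together contain {1, 2, 3, 4, 5, 6, 7, 8}, the full vertex set. Edge coverage: each edge of G has both endpoints in at least one bag. Running intersection: for every vertex, the bags containing it form a connected subtree. All three properties hold, so this is a valid tree decomposition of width max|bag| − 1 = 1, and hence tw(G) ≤ 1.

Yes; width 1.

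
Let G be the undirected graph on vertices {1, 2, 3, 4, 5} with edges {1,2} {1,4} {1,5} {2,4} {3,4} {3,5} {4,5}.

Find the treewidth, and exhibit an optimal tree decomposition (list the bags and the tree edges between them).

Treewidth 2.
Bags: B1 = {1, 4, 5}  B2 = {1, 2, 4}  B3 = {3, 4, 5}
Tree: B1–B2, B1–B3

Each bag holds 3 vertices, so the decomposition has width 2, which upper-bounds the treewidth. On the other hand G contains the 3-clique {1, 2, 4}. A clique must lie in a single bag of any decomposition, so no decomposition can have width below 2. Therefore the treewidth is 2.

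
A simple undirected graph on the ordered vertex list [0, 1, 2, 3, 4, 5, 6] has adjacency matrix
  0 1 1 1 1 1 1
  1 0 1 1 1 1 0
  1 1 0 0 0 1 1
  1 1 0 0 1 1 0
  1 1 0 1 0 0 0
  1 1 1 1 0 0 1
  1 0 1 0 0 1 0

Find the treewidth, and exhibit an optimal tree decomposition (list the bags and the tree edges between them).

Each bag holds 4 vertices, so the decomposition has width 3, which upper-bounds the treewidth. On the other hand G contains the 4-clique {0, 1, 2, 5}. A clique must lie in a single bag of any decomposition, so no decomposition can have width below 3. Combining the bounds, tw(G) = 3.

Treewidth 3.
One optimal decomposition is:
Bags: B1 = {0, 1, 3, 5}  B2 = {0, 1, 2, 5}  B3 = {0, 2, 5, 6}  B4 = {0, 1, 3, 4}
Tree: B1–B2, B2–B3, B1–B4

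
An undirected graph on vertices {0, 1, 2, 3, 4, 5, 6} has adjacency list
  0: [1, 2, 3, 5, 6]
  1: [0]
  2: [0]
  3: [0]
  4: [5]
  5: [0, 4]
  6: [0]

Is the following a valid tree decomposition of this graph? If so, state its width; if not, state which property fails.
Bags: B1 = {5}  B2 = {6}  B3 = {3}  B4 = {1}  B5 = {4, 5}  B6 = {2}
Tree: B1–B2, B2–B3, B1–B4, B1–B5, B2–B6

A tree decomposition must satisfy three properties: every vertex lies in some bag; for every edge, both endpoints lie together in some bag; and for every vertex, the bags containing it form a connected subtree. Here vertex 0 appears in no bag, so the decomposition is invalid.

No — vertex 0 appears in no bag.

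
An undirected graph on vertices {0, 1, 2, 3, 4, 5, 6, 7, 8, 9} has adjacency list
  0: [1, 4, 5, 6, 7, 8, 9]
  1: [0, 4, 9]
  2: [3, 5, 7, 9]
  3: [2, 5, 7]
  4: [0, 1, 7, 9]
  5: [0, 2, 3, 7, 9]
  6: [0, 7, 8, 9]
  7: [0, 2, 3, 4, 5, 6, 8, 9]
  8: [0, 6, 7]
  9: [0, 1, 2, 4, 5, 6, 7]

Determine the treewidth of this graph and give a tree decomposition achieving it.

Treewidth 3.
One optimal decomposition is:
Bags: B1 = {0, 5, 7, 9}  B2 = {0, 4, 7, 9}  B3 = {2, 5, 7, 9}  B4 = {0, 6, 7, 9}  B5 = {0, 6, 7, 8}  B6 = {0, 1, 4, 9}  B7 = {2, 3, 5, 7}
Tree: B1–B2, B1–B3, B2–B4, B4–B5, B2–B6, B3–B7

Every bag has size at most 4, so the width is 4 − 1 = 3 and tw(G) ≤ 3. On the other hand G contains the 4-clique {0, 1, 4, 9}. A clique must lie in a single bag of any decomposition, so no decomposition can have width below 3. The upper and lower bounds meet at 3, so that is the treewidth.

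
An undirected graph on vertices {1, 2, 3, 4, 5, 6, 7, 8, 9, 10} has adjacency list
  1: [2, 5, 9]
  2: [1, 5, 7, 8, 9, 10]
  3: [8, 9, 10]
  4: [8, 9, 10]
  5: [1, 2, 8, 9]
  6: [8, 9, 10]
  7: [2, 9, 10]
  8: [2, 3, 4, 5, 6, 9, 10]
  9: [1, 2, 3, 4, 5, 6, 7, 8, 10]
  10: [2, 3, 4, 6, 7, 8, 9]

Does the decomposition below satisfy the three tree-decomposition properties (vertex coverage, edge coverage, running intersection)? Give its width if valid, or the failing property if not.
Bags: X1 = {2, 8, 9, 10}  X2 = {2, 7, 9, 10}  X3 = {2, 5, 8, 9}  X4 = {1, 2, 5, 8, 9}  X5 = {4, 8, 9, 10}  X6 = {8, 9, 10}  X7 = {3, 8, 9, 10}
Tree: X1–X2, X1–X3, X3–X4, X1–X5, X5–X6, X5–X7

A tree decomposition must satisfy three properties: every vertex lies in some bag; for every edge, both endpoints lie together in some bag; and for every vertex, the bags containing it form a connected subtree. Here vertex 6 appears in no bag, so the decomposition is invalid.

No — vertex 6 appears in no bag.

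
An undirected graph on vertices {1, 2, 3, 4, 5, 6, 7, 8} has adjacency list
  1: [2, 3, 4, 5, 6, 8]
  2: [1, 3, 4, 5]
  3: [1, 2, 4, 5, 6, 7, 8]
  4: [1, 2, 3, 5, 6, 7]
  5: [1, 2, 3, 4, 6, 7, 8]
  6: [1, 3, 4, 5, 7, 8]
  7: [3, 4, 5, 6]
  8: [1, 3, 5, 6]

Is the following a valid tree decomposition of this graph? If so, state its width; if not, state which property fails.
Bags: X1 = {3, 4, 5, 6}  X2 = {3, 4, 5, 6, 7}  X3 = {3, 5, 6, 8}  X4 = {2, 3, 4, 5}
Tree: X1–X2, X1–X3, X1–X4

No — vertex 1 appears in no bag.

A tree decomposition must satisfy three properties: every vertex lies in some bag; for every edge, both endpoints lie together in some bag; and for every vertex, the bags containing it form a connected subtree. Here vertex 1 appears in no bag, so the decomposition is invalid.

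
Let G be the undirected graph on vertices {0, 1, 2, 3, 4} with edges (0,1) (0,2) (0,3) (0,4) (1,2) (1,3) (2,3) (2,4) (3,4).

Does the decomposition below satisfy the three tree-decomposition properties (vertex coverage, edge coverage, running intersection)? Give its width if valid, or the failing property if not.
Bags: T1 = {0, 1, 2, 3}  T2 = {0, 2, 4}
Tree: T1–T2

A tree decomposition must satisfy three properties: every vertex lies in some bag; for every edge, both endpoints lie together in some bag; and for every vertex, the bags containing it form a connected subtree. Here edge (3,4) lies in no bag, so the decomposition is invalid.

No — edge (3,4) lies in no bag.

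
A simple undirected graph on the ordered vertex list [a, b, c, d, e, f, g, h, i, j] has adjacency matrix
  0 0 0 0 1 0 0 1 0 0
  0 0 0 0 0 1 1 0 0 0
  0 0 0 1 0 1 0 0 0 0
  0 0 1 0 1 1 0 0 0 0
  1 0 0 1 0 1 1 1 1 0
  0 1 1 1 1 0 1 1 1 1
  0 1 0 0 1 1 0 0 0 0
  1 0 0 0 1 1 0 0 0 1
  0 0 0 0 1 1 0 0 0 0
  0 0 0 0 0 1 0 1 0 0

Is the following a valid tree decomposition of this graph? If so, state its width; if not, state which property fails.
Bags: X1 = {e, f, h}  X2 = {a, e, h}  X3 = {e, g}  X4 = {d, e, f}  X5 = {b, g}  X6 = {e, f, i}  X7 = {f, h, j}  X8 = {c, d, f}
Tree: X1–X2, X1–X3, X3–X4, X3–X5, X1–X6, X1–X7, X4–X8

A tree decomposition must satisfy three properties: every vertex lies in some bag; for every edge, both endpoints lie together in some bag; and for every vertex, the bags containing it form a connected subtree. Here edge (f,g) lies in no bag, so the decomposition is invalid.

No — edge (f,g) lies in no bag.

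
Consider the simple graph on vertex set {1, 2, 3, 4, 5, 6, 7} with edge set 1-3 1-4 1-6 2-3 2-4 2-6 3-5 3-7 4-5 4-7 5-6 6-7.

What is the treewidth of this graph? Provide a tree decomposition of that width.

Treewidth 3.
Bags: B1 = {1, 3, 4, 6}  B2 = {2, 3, 4, 6}  B3 = {3, 4, 6, 7}  B4 = {3, 4, 5, 6}
Tree: B1–B2, B2–B3, B3–B4

The largest bag has 4 vertices, giving width 3; this decomposition certifies tw(G) ≤ 3. For the lower bound: the 4 vertex sets {1,3}, {2,4}, {6}, {7} are disjoint, each induces a connected subgraph, and every pair is joined by at least one edge of G. Contracting each set to a single vertex therefore yields K_{4} as a minor, and since treewidth is minor-monotone, tw(G) ≥ tw(K_{4}) = 3. Hence tw(G) = 3 exactly.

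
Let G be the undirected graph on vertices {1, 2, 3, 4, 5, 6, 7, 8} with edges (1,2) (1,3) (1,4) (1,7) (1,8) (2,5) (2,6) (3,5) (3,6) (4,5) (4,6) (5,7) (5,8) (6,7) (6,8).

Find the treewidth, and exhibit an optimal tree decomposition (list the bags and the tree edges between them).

The largest bag has 4 vertices, giving width 3; this decomposition certifies tw(G) ≤ 3. For the lower bound: the 4 vertex sets {6,7}, {2,5}, {1}, {4} are disjoint, each induces a connected subgraph, and every pair is joined by at least one edge of G. Contracting each set to a single vertex therefore yields K_{4} as a minor, and since treewidth is minor-monotone, tw(G) ≥ tw(K_{4}) = 3. Therefore the treewidth is 3.

Treewidth 3.
One optimal decomposition is:
Bags: B1 = {1, 5, 6, 7}  B2 = {1, 2, 5, 6}  B3 = {1, 4, 5, 6}  B4 = {1, 3, 5, 6}  B5 = {1, 5, 6, 8}
Tree: B1–B2, B2–B3, B3–B4, B4–B5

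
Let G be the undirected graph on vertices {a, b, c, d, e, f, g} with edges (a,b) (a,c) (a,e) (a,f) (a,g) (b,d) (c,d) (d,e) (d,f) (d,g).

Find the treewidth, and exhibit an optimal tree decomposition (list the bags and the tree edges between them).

Every bag has size at most 3, so the width is 3 − 1 = 2 and tw(G) ≤ 2. The edges a–b–d–g–a form a cycle, so G is not a tree and its treewidth is at least 2. Hence tw(G) = 2 exactly.

Treewidth 2.
Bags: B1 = {a, b, d}  B2 = {a, d, g}  B3 = {a, d, f}  B4 = {a, c, d}  B5 = {a, d, e}
Tree: B1–B2, B2–B3, B3–B4, B4–B5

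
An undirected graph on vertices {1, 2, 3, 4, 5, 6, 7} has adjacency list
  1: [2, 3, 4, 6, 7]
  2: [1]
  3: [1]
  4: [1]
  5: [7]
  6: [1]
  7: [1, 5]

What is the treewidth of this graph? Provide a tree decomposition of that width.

Every bag has size at most 2, so the width is 2 − 1 = 1 and tw(G) ≤ 1. G has an edge, so its treewidth is at least 1. Combining the bounds, tw(G) = 1.

Treewidth 1.
One optimal decomposition is:
Bags: B1 = {1, 2}  B2 = {1, 7}  B3 = {1, 4}  B4 = {1, 3}  B5 = {1, 6}  B6 = {5, 7}
Tree: B1–B2, B2–B3, B3–B4, B1–B5, B2–B6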